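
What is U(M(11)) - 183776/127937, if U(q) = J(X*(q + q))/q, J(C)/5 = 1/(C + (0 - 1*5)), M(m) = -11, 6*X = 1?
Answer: -50640881/36589982 ≈ -1.3840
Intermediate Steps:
X = 1/6 (X = (1/6)*1 = 1/6 ≈ 0.16667)
J(C) = 5/(-5 + C) (J(C) = 5/(C + (0 - 1*5)) = 5/(C + (0 - 5)) = 5/(C - 5) = 5/(-5 + C))
U(q) = 5/(q*(-5 + q/3)) (U(q) = (5/(-5 + (q + q)/6))/q = (5/(-5 + (2*q)/6))/q = (5/(-5 + q/3))/q = 5/(q*(-5 + q/3)))
U(M(11)) - 183776/127937 = 15/(-11*(-15 - 11)) - 183776/127937 = 15*(-1/11)/(-26) - 183776/127937 = 15*(-1/11)*(-1/26) - 1*183776/127937 = 15/286 - 183776/127937 = -50640881/36589982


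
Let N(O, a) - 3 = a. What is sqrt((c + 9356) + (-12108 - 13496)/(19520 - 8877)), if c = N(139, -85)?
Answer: sqrt(1050225462654)/10643 ≈ 96.289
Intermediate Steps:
N(O, a) = 3 + a
c = -82 (c = 3 - 85 = -82)
sqrt((c + 9356) + (-12108 - 13496)/(19520 - 8877)) = sqrt((-82 + 9356) + (-12108 - 13496)/(19520 - 8877)) = sqrt(9274 - 25604/10643) = sqrt(98677578/10643) = sqrt(1050225462654)/10643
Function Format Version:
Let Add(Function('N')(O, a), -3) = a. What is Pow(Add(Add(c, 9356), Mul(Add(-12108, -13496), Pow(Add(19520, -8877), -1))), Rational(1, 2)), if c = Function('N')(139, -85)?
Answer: Mul(Rational(1, 10643), Pow(1050225462654, Rational(1, 2))) ≈ 96.289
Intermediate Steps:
Function('N')(O, a) = Add(3, a)
c = -82 (c = Add(3, -85) = -82)
Pow(Add(Add(c, 9356), Mul(Add(-12108, -13496), Pow(Add(19520, -8877), -1))), Rational(1, 2)) = Pow(Add(Add(-82, 9356), Mul(Add(-12108, -13496), Pow(Add(19520, -8877), -1))), Rational(1, 2)) = Pow(Add(9274, Mul(-25604, Pow(10643, -1))), Rational(1, 2)) = Pow(Add(9274, Mul(-25604, Rational(1, 10643))), Rational(1, 2)) = Pow(Add(9274, Rational(-25604, 10643)), Rational(1, 2)) = Pow(Rational(98677578, 10643), Rational(1, 2)) = Mul(Rational(1, 10643), Pow(1050225462654, Rational(1, 2)))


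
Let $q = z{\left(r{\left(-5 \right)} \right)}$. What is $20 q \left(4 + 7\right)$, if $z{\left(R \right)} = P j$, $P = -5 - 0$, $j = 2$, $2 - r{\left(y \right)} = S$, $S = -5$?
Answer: $-2200$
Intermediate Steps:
$r{\left(y \right)} = 7$ ($r{\left(y \right)} = 2 - -5 = 2 + 5 = 7$)
$P = -5$ ($P = -5 + 0 = -5$)
$z{\left(R \right)} = -10$ ($z{\left(R \right)} = \left(-5\right) 2 = -10$)
$q = -10$
$20 q \left(4 + 7\right) = 20 \left(-10\right) \left(4 + 7\right) = \left(-200\right) 11 = -2200$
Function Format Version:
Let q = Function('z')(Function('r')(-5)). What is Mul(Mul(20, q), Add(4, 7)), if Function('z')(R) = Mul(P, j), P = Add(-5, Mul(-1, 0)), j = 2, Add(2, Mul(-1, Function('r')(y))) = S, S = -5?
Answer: -2200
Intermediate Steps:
Function('r')(y) = 7 (Function('r')(y) = Add(2, Mul(-1, -5)) = Add(2, 5) = 7)
P = -5 (P = Add(-5, 0) = -5)
Function('z')(R) = -10 (Function('z')(R) = Mul(-5, 2) = -10)
q = -10
Mul(Mul(20, q), Add(4, 7)) = Mul(Mul(20, -10), Add(4, 7)) = Mul(-200, 11) = -2200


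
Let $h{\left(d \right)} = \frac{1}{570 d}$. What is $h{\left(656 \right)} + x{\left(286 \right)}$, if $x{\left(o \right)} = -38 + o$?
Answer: $\frac{92732161}{373920} \approx 248.0$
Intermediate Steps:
$h{\left(d \right)} = \frac{1}{570 d}$
$h{\left(656 \right)} + x{\left(286 \right)} = \frac{1}{570 \cdot 656} + \left(-38 + 286\right) = \frac{1}{570} \cdot \frac{1}{656} + 248 = \frac{1}{373920} + 248 = \frac{92732161}{373920}$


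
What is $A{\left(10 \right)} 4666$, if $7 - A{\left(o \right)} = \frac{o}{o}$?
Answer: $27996$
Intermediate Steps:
$A{\left(o \right)} = 6$ ($A{\left(o \right)} = 7 - \frac{o}{o} = 7 - 1 = 6$)
$A{\left(10 \right)} 4666 = 6 \cdot 4666 = 27996$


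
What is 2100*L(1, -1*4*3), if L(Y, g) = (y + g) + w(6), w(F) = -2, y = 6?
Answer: -16800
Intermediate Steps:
L(Y, g) = 4 + g (L(Y, g) = (6 + g) - 2 = 4 + g)
2100*L(1, -1*4*3) = 2100*(4 - 1*4*3) = 2100*(4 - 4*3) = 2100*(4 - 12) = 2100*(-8) = -16800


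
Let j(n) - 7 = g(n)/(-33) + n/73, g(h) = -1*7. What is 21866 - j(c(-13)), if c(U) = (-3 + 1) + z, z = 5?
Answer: 52657721/2409 ≈ 21859.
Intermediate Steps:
g(h) = -7
c(U) = 3 (c(U) = (-3 + 1) + 5 = -2 + 5 = 3)
j(n) = 238/33 + n/73 (j(n) = 7 + (-7/(-33) + n/73) = 7 + (-7*(-1/33) + n*(1/73)) = 7 + (7/33 + n/73) = 238/33 + n/73)
21866 - j(c(-13)) = 21866 - (238/33 + (1/73)*3) = 21866 - (238/33 + 3/73) = 21866 - 1*17473/2409 = 21866 - 17473/2409 = 52657721/2409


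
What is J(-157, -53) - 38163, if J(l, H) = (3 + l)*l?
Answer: -13985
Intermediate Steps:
J(l, H) = l*(3 + l)
J(-157, -53) - 38163 = -157*(3 - 157) - 38163 = -157*(-154) - 38163 = 24178 - 38163 = -13985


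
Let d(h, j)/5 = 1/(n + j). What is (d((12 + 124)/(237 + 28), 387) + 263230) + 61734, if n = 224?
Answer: 198553009/611 ≈ 3.2496e+5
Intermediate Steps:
d(h, j) = 5/(224 + j)
(d((12 + 124)/(237 + 28), 387) + 263230) + 61734 = (5/(224 + 387) + 263230) + 61734 = (5/611 + 263230) + 61734 = 160833535/611 + 61734 = 198553009/611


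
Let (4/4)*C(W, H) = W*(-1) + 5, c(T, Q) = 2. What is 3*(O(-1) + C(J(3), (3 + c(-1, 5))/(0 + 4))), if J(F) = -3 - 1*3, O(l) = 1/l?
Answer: 30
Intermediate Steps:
J(F) = -6 (J(F) = -3 - 3 = -6)
C(W, H) = 5 - W (C(W, H) = W*(-1) + 5 = -W + 5 = 5 - W)
3*(O(-1) + C(J(3), (3 + c(-1, 5))/(0 + 4))) = 3*(1/(-1) + (5 - 1*(-6))) = 3*(-1 + (5 + 6)) = 3*(-1 + 11) = 3*10 = 30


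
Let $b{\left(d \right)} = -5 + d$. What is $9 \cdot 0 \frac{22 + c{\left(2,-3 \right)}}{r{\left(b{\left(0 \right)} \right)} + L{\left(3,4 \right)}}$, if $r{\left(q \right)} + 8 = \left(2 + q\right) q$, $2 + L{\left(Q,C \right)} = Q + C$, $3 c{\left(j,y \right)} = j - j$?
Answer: $0$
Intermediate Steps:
$c{\left(j,y \right)} = 0$ ($c{\left(j,y \right)} = \frac{j - j}{3} = \frac{1}{3} \cdot 0 = 0$)
$L{\left(Q,C \right)} = -2 + C + Q$ ($L{\left(Q,C \right)} = -2 + \left(Q + C\right) = -2 + \left(C + Q\right) = -2 + C + Q$)
$r{\left(q \right)} = -8 + q \left(2 + q\right)$ ($r{\left(q \right)} = -8 + \left(2 + q\right) q = -8 + q \left(2 + q\right)$)
$9 \cdot 0 \frac{22 + c{\left(2,-3 \right)}}{r{\left(b{\left(0 \right)} \right)} + L{\left(3,4 \right)}} = 9 \cdot 0 \frac{22 + 0}{\left(-8 + \left(-5 + 0\right)^{2} + 2 \left(-5 + 0\right)\right) + \left(-2 + 4 + 3\right)} = 0 \frac{22}{\left(-8 + \left(-5\right)^{2} + 2 \left(-5\right)\right) + 5} = 0 \frac{22}{\left(-8 + 25 - 10\right) + 5} = 0 \frac{22}{7 + 5} = 0 \cdot \frac{22}{12} = 0 \cdot 22 \cdot \frac{1}{12} = 0 \cdot \frac{11}{6} = 0$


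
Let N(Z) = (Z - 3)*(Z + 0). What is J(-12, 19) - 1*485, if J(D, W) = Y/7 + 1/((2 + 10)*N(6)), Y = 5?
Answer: -732233/1512 ≈ -484.28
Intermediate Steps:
N(Z) = Z*(-3 + Z) (N(Z) = (-3 + Z)*Z = Z*(-3 + Z))
J(D, W) = 1087/1512 (J(D, W) = 5/7 + 1/((2 + 10)*((6*(-3 + 6)))) = 5*(⅐) + 1/(12*((6*3))) = 5/7 + (1/12)/18 = 5/7 + (1/12)*(1/18) = 5/7 + 1/216 = 1087/1512)
J(-12, 19) - 1*485 = 1087/1512 - 1*485 = 1087/1512 - 485 = -732233/1512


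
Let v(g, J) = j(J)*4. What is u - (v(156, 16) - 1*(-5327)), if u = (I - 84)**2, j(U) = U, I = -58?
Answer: 14773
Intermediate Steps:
v(g, J) = 4*J (v(g, J) = J*4 = 4*J)
u = 20164 (u = (-58 - 84)**2 = (-142)**2 = 20164)
u - (v(156, 16) - 1*(-5327)) = 20164 - (4*16 - 1*(-5327)) = 20164 - (64 + 5327) = 20164 - 1*5391 = 20164 - 5391 = 14773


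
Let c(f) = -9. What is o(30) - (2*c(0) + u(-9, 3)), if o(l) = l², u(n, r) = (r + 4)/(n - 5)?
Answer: 1837/2 ≈ 918.50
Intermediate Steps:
u(n, r) = (4 + r)/(-5 + n)
o(30) - (2*c(0) + u(-9, 3)) = 30² - (2*(-9) + (4 + 3)/(-5 - 9)) = 900 - (-18 + 7/(-14)) = 900 - (-18 - 1/14*7) = 900 - (-18 - ½) = 900 - 1*(-37/2) = 900 + 37/2 = 1837/2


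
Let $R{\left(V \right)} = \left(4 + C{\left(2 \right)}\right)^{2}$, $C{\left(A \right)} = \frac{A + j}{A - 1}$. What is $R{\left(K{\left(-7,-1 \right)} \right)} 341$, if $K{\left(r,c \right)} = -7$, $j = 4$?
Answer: $34100$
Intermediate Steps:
$C{\left(A \right)} = \frac{4 + A}{-1 + A}$ ($C{\left(A \right)} = \frac{A + 4}{A - 1} = \frac{4 + A}{-1 + A}$)
$R{\left(V \right)} = 100$ ($R{\left(V \right)} = \left(4 + \frac{4 + 2}{-1 + 2}\right)^{2} = \left(4 + 1^{-1} \cdot 6\right)^{2} = \left(4 + 1 \cdot 6\right)^{2} = \left(4 + 6\right)^{2} = 10^{2} = 100$)
$R{\left(K{\left(-7,-1 \right)} \right)} 341 = 100 \cdot 341 = 34100$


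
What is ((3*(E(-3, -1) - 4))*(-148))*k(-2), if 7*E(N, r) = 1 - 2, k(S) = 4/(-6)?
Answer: -8584/7 ≈ -1226.3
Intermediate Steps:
k(S) = -⅔ (k(S) = 4*(-⅙) = -⅔)
E(N, r) = -⅐ (E(N, r) = (1 - 2)/7 = (⅐)*(-1) = -⅐)
((3*(E(-3, -1) - 4))*(-148))*k(-2) = ((3*(-⅐ - 4))*(-148))*(-⅔) = ((3*(-29/7))*(-148))*(-⅔) = -87/7*(-148)*(-⅔) = (12876/7)*(-⅔) = -8584/7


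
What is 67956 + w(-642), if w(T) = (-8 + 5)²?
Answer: 67965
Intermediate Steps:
w(T) = 9 (w(T) = (-3)² = 9)
67956 + w(-642) = 67956 + 9 = 67965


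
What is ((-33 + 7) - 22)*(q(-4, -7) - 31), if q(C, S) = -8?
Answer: 1872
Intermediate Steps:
((-33 + 7) - 22)*(q(-4, -7) - 31) = ((-33 + 7) - 22)*(-8 - 31) = (-26 - 22)*(-39) = -48*(-39) = 1872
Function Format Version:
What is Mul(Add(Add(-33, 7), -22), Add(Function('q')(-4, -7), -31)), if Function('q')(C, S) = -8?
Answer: 1872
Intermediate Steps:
Mul(Add(Add(-33, 7), -22), Add(Function('q')(-4, -7), -31)) = Mul(Add(Add(-33, 7), -22), Add(-8, -31)) = Mul(Add(-26, -22), -39) = Mul(-48, -39) = 1872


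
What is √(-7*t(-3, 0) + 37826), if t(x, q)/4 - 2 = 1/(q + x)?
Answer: √340014/3 ≈ 194.37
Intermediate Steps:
t(x, q) = 8 + 4/(q + x)
√(-7*t(-3, 0) + 37826) = √(-28*(1 + 2*0 + 2*(-3))/(0 - 3) + 37826) = √(-28*(1 + 0 - 6)/(-3) + 37826) = √(-28*(-1)*(-5)/3 + 37826) = √(-7*20/3 + 37826) = √(-140/3 + 37826) = √(113338/3) = √340014/3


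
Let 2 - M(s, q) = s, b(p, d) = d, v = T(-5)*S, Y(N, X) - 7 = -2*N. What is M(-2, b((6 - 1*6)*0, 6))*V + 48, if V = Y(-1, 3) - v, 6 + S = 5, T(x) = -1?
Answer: 80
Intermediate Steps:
S = -1 (S = -6 + 5 = -1)
Y(N, X) = 7 - 2*N
v = 1 (v = -1*(-1) = 1)
M(s, q) = 2 - s
V = 8 (V = (7 - 2*(-1)) - 1*1 = (7 + 2) - 1 = 9 - 1 = 8)
M(-2, b((6 - 1*6)*0, 6))*V + 48 = (2 - 1*(-2))*8 + 48 = (2 + 2)*8 + 48 = 4*8 + 48 = 32 + 48 = 80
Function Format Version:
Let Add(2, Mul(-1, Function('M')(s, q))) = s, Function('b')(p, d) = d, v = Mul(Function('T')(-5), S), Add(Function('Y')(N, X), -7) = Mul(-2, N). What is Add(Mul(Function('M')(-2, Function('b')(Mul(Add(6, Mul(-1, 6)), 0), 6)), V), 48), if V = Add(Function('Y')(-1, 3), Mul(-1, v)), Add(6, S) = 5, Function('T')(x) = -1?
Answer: 80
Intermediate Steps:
S = -1 (S = Add(-6, 5) = -1)
Function('Y')(N, X) = Add(7, Mul(-2, N))
v = 1 (v = Mul(-1, -1) = 1)
Function('M')(s, q) = Add(2, Mul(-1, s))
V = 8 (V = Add(Add(7, Mul(-2, -1)), Mul(-1, 1)) = Add(Add(7, 2), -1) = Add(9, -1) = 8)
Add(Mul(Function('M')(-2, Function('b')(Mul(Add(6, Mul(-1, 6)), 0), 6)), V), 48) = Add(Mul(Add(2, Mul(-1, -2)), 8), 48) = Add(Mul(Add(2, 2), 8), 48) = Add(Mul(4, 8), 48) = Add(32, 48) = 80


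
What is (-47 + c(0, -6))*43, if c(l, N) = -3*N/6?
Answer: -1892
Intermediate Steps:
c(l, N) = -N/2 (c(l, N) = -3*N*(⅙) = -N/2)
(-47 + c(0, -6))*43 = (-47 - ½*(-6))*43 = (-47 + 3)*43 = -44*43 = -1892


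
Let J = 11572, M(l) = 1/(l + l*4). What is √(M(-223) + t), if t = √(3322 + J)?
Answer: √(-1115 + 1243225*√14894)/1115 ≈ 11.047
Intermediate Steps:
M(l) = 1/(5*l) (M(l) = 1/(l + 4*l) = 1/(5*l))
t = √14894 (t = √(3322 + 11572) = √14894 ≈ 122.04)
√(M(-223) + t) = √((⅕)/(-223) + √14894) = √((⅕)*(-1/223) + √14894) = √(-1/1115 + √14894)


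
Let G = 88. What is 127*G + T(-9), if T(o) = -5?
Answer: 11171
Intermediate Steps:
127*G + T(-9) = 127*88 - 5 = 11176 - 5 = 11171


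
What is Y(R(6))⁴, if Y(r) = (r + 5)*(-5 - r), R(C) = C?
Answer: 214358881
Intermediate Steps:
Y(r) = (-5 - r)*(5 + r) (Y(r) = (5 + r)*(-5 - r) = (-5 - r)*(5 + r))
Y(R(6))⁴ = (-25 - 1*6² - 10*6)⁴ = (-25 - 1*36 - 60)⁴ = (-25 - 36 - 60)⁴ = (-121)⁴ = 214358881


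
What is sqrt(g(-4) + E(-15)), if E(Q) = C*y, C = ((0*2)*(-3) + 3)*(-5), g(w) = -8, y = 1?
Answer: I*sqrt(23) ≈ 4.7958*I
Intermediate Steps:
C = -15 (C = (0*(-3) + 3)*(-5) = (0 + 3)*(-5) = 3*(-5) = -15)
E(Q) = -15 (E(Q) = -15*1 = -15)
sqrt(g(-4) + E(-15)) = sqrt(-8 - 15) = sqrt(-23) = I*sqrt(23)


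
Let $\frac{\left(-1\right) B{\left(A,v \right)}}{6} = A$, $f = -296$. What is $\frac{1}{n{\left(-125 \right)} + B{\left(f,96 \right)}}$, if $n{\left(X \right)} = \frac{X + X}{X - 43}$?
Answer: $\frac{84}{149309} \approx 0.00056259$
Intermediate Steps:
$B{\left(A,v \right)} = - 6 A$
$n{\left(X \right)} = \frac{2 X}{-43 + X}$
$\frac{1}{n{\left(-125 \right)} + B{\left(f,96 \right)}} = \frac{1}{2 \left(-125\right) \frac{1}{-43 - 125} - -1776} = \frac{1}{2 \left(-125\right) \frac{1}{-168} + 1776} = \frac{1}{2 \left(-125\right) \left(- \frac{1}{168}\right) + 1776} = \frac{1}{\frac{125}{84} + 1776} = \frac{1}{\frac{149309}{84}} = \frac{84}{149309}$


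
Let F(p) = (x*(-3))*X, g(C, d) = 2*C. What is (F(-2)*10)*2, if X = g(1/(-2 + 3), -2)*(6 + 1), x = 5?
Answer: -4200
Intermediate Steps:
X = 14 (X = (2/(-2 + 3))*(6 + 1) = (2/1)*7 = (2*1)*7 = 2*7 = 14)
F(p) = -210 (F(p) = (5*(-3))*14 = -15*14 = -210)
(F(-2)*10)*2 = -210*10*2 = -2100*2 = -4200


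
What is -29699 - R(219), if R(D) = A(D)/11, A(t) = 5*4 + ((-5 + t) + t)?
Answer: -327142/11 ≈ -29740.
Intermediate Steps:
A(t) = 15 + 2*t (A(t) = 20 + (-5 + 2*t) = 15 + 2*t)
R(D) = 15/11 + 2*D/11 (R(D) = (15 + 2*D)/11 = 15/11 + 2*D/11)
-29699 - R(219) = -29699 - (15/11 + (2/11)*219) = -29699 - (15/11 + 438/11) = -29699 - 1*453/11 = -29699 - 453/11 = -327142/11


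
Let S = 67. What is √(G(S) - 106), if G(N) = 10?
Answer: 4*I*√6 ≈ 9.798*I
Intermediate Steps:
√(G(S) - 106) = √(10 - 106) = √(-96) = 4*I*√6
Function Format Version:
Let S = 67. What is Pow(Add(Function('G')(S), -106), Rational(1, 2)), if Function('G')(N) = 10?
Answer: Mul(4, I, Pow(6, Rational(1, 2))) ≈ Mul(9.7980, I)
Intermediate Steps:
Pow(Add(Function('G')(S), -106), Rational(1, 2)) = Pow(Add(10, -106), Rational(1, 2)) = Pow(-96, Rational(1, 2)) = Mul(4, I, Pow(6, Rational(1, 2)))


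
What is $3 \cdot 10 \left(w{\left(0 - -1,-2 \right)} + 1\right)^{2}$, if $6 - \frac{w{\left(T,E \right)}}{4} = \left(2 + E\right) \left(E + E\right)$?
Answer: $18750$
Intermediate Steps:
$w{\left(T,E \right)} = 24 - 8 E \left(2 + E\right)$ ($w{\left(T,E \right)} = 24 - 4 \left(2 + E\right) \left(E + E\right) = 24 - 4 \left(2 + E\right) 2 E = 24 - 4 \cdot 2 E \left(2 + E\right) = 24 - 8 E \left(2 + E\right)$)
$3 \cdot 10 \left(w{\left(0 - -1,-2 \right)} + 1\right)^{2} = 3 \cdot 10 \left(\left(24 - -32 - 8 \left(-2\right)^{2}\right) + 1\right)^{2} = 30 \left(\left(24 + 32 - 32\right) + 1\right)^{2} = 30 \left(24 + 1\right)^{2} = 30 \cdot 25^{2} = 30 \cdot 625 = 18750$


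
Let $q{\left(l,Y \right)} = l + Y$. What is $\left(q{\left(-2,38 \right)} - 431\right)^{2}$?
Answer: $156025$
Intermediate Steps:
$q{\left(l,Y \right)} = Y + l$
$\left(q{\left(-2,38 \right)} - 431\right)^{2} = \left(\left(38 - 2\right) - 431\right)^{2} = \left(36 - 431\right)^{2} = \left(-395\right)^{2} = 156025$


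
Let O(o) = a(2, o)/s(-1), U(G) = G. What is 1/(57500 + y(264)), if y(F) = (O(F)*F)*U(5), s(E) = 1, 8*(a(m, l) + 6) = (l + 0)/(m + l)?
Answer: 133/6615920 ≈ 2.0103e-5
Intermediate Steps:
a(m, l) = -6 + l/(8*(l + m)) (a(m, l) = -6 + ((l + 0)/(m + l))/8 = -6 + (l/(l + m))/8 = -6 + l/(8*(l + m)))
O(o) = (-12 - 47*o/8)/(2 + o) (O(o) = ((-6*2 - 47*o/8)/(o + 2))/1 = ((-12 - 47*o/8)/(2 + o))*1 = (-12 - 47*o/8)/(2 + o))
y(F) = 5*F*(-96 - 47*F)/(8*(2 + F)) (y(F) = (((-96 - 47*F)/(8*(2 + F)))*F)*5 = (F*(-96 - 47*F)/(8*(2 + F)))*5 = 5*F*(-96 - 47*F)/(8*(2 + F)))
1/(57500 + y(264)) = 1/(57500 - 5*264*(96 + 47*264)/(16 + 8*264)) = 1/(57500 - 5*264*(96 + 12408)/(16 + 2112)) = 1/(57500 - 5*264*12504/2128) = 1/(57500 - 5*264*1/2128*12504) = 1/(57500 - 1031580/133) = 1/(6615920/133) = 133/6615920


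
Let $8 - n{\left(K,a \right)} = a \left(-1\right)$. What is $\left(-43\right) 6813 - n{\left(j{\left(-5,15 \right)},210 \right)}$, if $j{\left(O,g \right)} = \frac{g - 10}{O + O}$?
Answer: $-293177$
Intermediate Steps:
$j{\left(O,g \right)} = \frac{-10 + g}{2 O}$
$n{\left(K,a \right)} = 8 + a$ ($n{\left(K,a \right)} = 8 - a \left(-1\right) = 8 - - a = 8 + a$)
$\left(-43\right) 6813 - n{\left(j{\left(-5,15 \right)},210 \right)} = \left(-43\right) 6813 - \left(8 + 210\right) = -292959 - 218 = -293177$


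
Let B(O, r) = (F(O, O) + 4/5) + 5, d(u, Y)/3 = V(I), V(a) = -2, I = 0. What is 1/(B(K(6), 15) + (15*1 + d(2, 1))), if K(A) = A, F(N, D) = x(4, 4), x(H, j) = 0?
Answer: 5/74 ≈ 0.067568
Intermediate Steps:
F(N, D) = 0
d(u, Y) = -6 (d(u, Y) = 3*(-2) = -6)
B(O, r) = 29/5 (B(O, r) = (0 + 4/5) + 5 = (0 + 4*(⅕)) + 5 = (0 + ⅘) + 5 = ⅘ + 5 = 29/5)
1/(B(K(6), 15) + (15*1 + d(2, 1))) = 1/(29/5 + (15*1 - 6)) = 1/(29/5 + (15 - 6)) = 1/(29/5 + 9) = 1/(74/5) = 5/74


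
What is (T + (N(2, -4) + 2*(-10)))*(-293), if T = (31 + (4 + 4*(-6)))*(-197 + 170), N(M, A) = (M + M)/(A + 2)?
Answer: 93467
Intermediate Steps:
N(M, A) = 2*M/(2 + A) (N(M, A) = (2*M)/(2 + A) = 2*M/(2 + A))
T = -297 (T = (31 + (4 - 24))*(-27) = (31 - 20)*(-27) = 11*(-27) = -297)
(T + (N(2, -4) + 2*(-10)))*(-293) = (-297 + (2*2/(2 - 4) + 2*(-10)))*(-293) = (-297 + (2*2/(-2) - 20))*(-293) = (-297 + (2*2*(-½) - 20))*(-293) = (-297 + (-2 - 20))*(-293) = (-297 - 22)*(-293) = -319*(-293) = 93467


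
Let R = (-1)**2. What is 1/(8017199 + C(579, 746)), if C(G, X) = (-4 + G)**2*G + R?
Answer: 1/199449075 ≈ 5.0138e-9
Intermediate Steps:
R = 1
C(G, X) = 1 + G*(-4 + G)**2 (C(G, X) = (-4 + G)**2*G + 1 = G*(-4 + G)**2 + 1 = 1 + G*(-4 + G)**2)
1/(8017199 + C(579, 746)) = 1/(8017199 + (1 + 579*(-4 + 579)**2)) = 1/(8017199 + (1 + 579*575**2)) = 1/(8017199 + (1 + 579*330625)) = 1/(8017199 + (1 + 191431875)) = 1/(8017199 + 191431876) = 1/199449075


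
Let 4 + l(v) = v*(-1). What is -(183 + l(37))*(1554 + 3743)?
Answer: -752174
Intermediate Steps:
l(v) = -4 - v (l(v) = -4 + v*(-1) = -4 - v)
-(183 + l(37))*(1554 + 3743) = -(183 + (-4 - 1*37))*(1554 + 3743) = -(183 + (-4 - 37))*5297 = -(183 - 41)*5297 = -142*5297 = -1*752174 = -752174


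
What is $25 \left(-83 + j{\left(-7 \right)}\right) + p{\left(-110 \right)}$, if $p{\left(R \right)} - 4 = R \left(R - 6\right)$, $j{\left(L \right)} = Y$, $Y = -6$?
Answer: $10539$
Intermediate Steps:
$j{\left(L \right)} = -6$
$p{\left(R \right)} = 4 + R \left(-6 + R\right)$ ($p{\left(R \right)} = 4 + R \left(R - 6\right) = 4 + R \left(-6 + R\right)$)
$25 \left(-83 + j{\left(-7 \right)}\right) + p{\left(-110 \right)} = 25 \left(-83 - 6\right) + \left(4 + \left(-110\right)^{2} - -660\right) = 25 \left(-89\right) + \left(4 + 12100 + 660\right) = -2225 + 12764 = 10539$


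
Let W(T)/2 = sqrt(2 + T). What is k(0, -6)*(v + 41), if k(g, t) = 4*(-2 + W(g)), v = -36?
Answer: -40 + 40*sqrt(2) ≈ 16.569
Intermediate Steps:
W(T) = 2*sqrt(2 + T)
k(g, t) = -8 + 8*sqrt(2 + g) (k(g, t) = 4*(-2 + 2*sqrt(2 + g)) = -8 + 8*sqrt(2 + g))
k(0, -6)*(v + 41) = (-8 + 8*sqrt(2 + 0))*(-36 + 41) = (-8 + 8*sqrt(2))*5 = -40 + 40*sqrt(2)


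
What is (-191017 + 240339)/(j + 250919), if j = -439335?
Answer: -24661/94208 ≈ -0.26177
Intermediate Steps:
(-191017 + 240339)/(j + 250919) = (-191017 + 240339)/(-439335 + 250919) = 49322/(-188416) = 49322*(-1/188416) = -24661/94208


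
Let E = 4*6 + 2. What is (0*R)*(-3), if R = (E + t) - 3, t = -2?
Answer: 0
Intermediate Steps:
E = 26 (E = 24 + 2 = 26)
R = 21 (R = (26 - 2) - 3 = 24 - 3 = 21)
(0*R)*(-3) = (0*21)*(-3) = 0*(-3) = 0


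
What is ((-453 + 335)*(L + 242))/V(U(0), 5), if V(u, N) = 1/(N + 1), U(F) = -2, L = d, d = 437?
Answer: -480732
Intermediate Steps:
L = 437
V(u, N) = 1/(1 + N)
((-453 + 335)*(L + 242))/V(U(0), 5) = ((-453 + 335)*(437 + 242))/(1/(1 + 5)) = (-118*679)/(1/6) = -80122/⅙ = -80122*6 = -480732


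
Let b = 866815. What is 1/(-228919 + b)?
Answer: 1/637896 ≈ 1.5677e-6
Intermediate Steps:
1/(-228919 + b) = 1/(-228919 + 866815) = 1/637896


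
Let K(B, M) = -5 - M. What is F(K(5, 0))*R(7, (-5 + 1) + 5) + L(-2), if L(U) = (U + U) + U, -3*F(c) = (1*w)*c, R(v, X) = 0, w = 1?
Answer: -6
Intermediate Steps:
F(c) = -c/3 (F(c) = -1*1*c/3 = -c/3)
L(U) = 3*U (L(U) = 2*U + U = 3*U)
F(K(5, 0))*R(7, (-5 + 1) + 5) + L(-2) = -(-5 - 1*0)/3*0 + 3*(-2) = -(-5 + 0)/3*0 - 6 = -⅓*(-5)*0 - 6 = (5/3)*0 - 6 = 0 - 6 = -6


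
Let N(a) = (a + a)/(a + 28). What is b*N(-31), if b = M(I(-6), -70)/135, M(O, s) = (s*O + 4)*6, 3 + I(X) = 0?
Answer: 26536/135 ≈ 196.56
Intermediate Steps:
I(X) = -3 (I(X) = -3 + 0 = -3)
M(O, s) = 24 + 6*O*s (M(O, s) = (O*s + 4)*6 = (4 + O*s)*6 = 24 + 6*O*s)
N(a) = 2*a/(28 + a) (N(a) = (2*a)/(28 + a) = 2*a/(28 + a))
b = 428/45 (b = (24 + 6*(-3)*(-70))/135 = (24 + 1260)*(1/135) = 1284*(1/135) = 428/45 ≈ 9.5111)
b*N(-31) = 428*(2*(-31)/(28 - 31))/45 = 428*(2*(-31)/(-3))/45 = 428*(2*(-31)*(-⅓))/45 = (428/45)*(62/3) = 26536/135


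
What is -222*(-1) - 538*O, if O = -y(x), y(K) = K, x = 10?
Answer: 5602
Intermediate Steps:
O = -10 (O = -1*10 = -10)
-222*(-1) - 538*O = -222*(-1) - 538*(-10) = 222 + 5380 = 5602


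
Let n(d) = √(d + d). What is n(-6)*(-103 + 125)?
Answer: 44*I*√3 ≈ 76.21*I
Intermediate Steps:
n(d) = √2*√d (n(d) = √(2*d) = √2*√d)
n(-6)*(-103 + 125) = (√2*√(-6))*(-103 + 125) = (√2*(I*√6))*22 = (2*I*√3)*22 = 44*I*√3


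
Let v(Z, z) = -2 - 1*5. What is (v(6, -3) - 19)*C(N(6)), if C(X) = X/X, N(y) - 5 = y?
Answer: -26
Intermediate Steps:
v(Z, z) = -7 (v(Z, z) = -2 - 5 = -7)
N(y) = 5 + y
C(X) = 1
(v(6, -3) - 19)*C(N(6)) = (-7 - 19)*1 = -26*1 = -26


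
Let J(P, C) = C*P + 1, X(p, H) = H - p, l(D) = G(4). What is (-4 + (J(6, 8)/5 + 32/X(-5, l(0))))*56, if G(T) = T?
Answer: 23576/45 ≈ 523.91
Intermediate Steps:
l(D) = 4
J(P, C) = 1 + C*P
(-4 + (J(6, 8)/5 + 32/X(-5, l(0))))*56 = (-4 + ((1 + 8*6)/5 + 32/(4 - 1*(-5))))*56 = (-4 + ((1 + 48)*(⅕) + 32/(4 + 5)))*56 = (-4 + (49*(⅕) + 32/9))*56 = (-4 + (49/5 + 32*(⅑)))*56 = (-4 + (49/5 + 32/9))*56 = (-4 + 601/45)*56 = (421/45)*56 = 23576/45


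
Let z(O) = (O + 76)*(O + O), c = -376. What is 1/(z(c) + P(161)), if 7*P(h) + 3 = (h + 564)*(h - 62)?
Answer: 7/1650972 ≈ 4.2399e-6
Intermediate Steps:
P(h) = -3/7 + (-62 + h)*(564 + h)/7 (P(h) = -3/7 + ((h + 564)*(h - 62))/7 = -3/7 + ((564 + h)*(-62 + h))/7 = -3/7 + ((-62 + h)*(564 + h))/7 = -3/7 + (-62 + h)*(564 + h)/7)
z(O) = 2*O*(76 + O) (z(O) = (76 + O)*(2*O) = 2*O*(76 + O))
1/(z(c) + P(161)) = 1/(2*(-376)*(76 - 376) + (-34971/7 + (⅐)*161² + (502/7)*161)) = 1/(2*(-376)*(-300) + (-34971/7 + (⅐)*25921 + 11546)) = 1/(225600 + (-34971/7 + 3703 + 11546)) = 1/(225600 + 71772/7) = 1/(1650972/7) = 7/1650972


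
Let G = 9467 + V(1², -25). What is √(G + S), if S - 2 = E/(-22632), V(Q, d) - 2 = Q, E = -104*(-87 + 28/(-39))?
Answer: √75803472749/2829 ≈ 97.322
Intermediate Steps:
E = 27368/3 (E = -104*(-87 + 28*(-1/39)) = -104*(-87 - 28/39) = -104*(-3421/39) = 27368/3 ≈ 9122.7)
V(Q, d) = 2 + Q
G = 9470 (G = 9467 + (2 + 1²) = 9467 + (2 + 1) = 9467 + 3 = 9470)
S = 13553/8487 (S = 2 + (27368/3)/(-22632) = 2 + (27368/3)*(-1/22632) = 2 - 3421/8487 = 13553/8487 ≈ 1.5969)
√(G + S) = √(9470 + 13553/8487) = √(80385443/8487) = √75803472749/2829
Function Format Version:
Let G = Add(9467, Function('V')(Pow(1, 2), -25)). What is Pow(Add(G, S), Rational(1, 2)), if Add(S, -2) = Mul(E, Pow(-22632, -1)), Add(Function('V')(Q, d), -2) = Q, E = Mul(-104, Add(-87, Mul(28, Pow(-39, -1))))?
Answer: Mul(Rational(1, 2829), Pow(75803472749, Rational(1, 2))) ≈ 97.322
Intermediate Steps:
E = Rational(27368, 3) (E = Mul(-104, Add(-87, Mul(28, Rational(-1, 39)))) = Mul(-104, Add(-87, Rational(-28, 39))) = Mul(-104, Rational(-3421, 39)) = Rational(27368, 3) ≈ 9122.7)
Function('V')(Q, d) = Add(2, Q)
G = 9470 (G = Add(9467, Add(2, Pow(1, 2))) = Add(9467, Add(2, 1)) = Add(9467, 3) = 9470)
S = Rational(13553, 8487) (S = Add(2, Mul(Rational(27368, 3), Pow(-22632, -1))) = Add(2, Mul(Rational(27368, 3), Rational(-1, 22632))) = Add(2, Rational(-3421, 8487)) = Rational(13553, 8487) ≈ 1.5969)
Pow(Add(G, S), Rational(1, 2)) = Pow(Add(9470, Rational(13553, 8487)), Rational(1, 2)) = Pow(Rational(80385443, 8487), Rational(1, 2)) = Mul(Rational(1, 2829), Pow(75803472749, Rational(1, 2)))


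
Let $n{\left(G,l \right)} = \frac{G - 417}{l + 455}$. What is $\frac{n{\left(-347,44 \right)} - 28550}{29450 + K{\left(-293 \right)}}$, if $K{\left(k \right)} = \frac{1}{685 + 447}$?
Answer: $- \frac{16127846248}{16635363099} \approx -0.96949$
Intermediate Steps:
$K{\left(k \right)} = \frac{1}{1132}$
$n{\left(G,l \right)} = \frac{-417 + G}{455 + l}$
$\frac{n{\left(-347,44 \right)} - 28550}{29450 + K{\left(-293 \right)}} = \frac{\frac{-417 - 347}{455 + 44} - 28550}{29450 + \frac{1}{1132}} = \frac{\frac{1}{499} \left(-764\right) - 28550}{\frac{33337401}{1132}} = \left(\frac{1}{499} \left(-764\right) - 28550\right) \frac{1132}{33337401} = \left(- \frac{764}{499} - 28550\right) \frac{1132}{33337401} = \left(- \frac{14247214}{499}\right) \frac{1132}{33337401} = - \frac{16127846248}{16635363099}$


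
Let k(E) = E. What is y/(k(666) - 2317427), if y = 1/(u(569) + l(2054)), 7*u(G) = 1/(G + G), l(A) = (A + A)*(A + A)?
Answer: -7966/311445747709802425 ≈ -2.5577e-14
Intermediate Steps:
l(A) = 4*A² (l(A) = (2*A)*(2*A) = 4*A²)
u(G) = 1/(14*G) (u(G) = 1/(7*(G + G)) = 1/(7*((2*G))) = (1/(2*G))/7 = 1/(14*G))
y = 7966/134431539425 (y = 1/((1/14)/569 + 4*2054²) = 1/((1/14)*(1/569) + 4*4218916) = 1/(1/7966 + 16875664) = 1/(134431539425/7966) = 7966/134431539425 ≈ 5.9257e-8)
y/(k(666) - 2317427) = 7966/(134431539425*(666 - 2317427)) = (7966/134431539425)/(-2316761) = (7966/134431539425)*(-1/2316761) = -7966/311445747709802425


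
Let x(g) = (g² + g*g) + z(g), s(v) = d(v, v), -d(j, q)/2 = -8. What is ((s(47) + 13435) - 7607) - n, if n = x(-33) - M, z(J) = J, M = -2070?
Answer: 1629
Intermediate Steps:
d(j, q) = 16 (d(j, q) = -2*(-8) = 16)
s(v) = 16
x(g) = g + 2*g² (x(g) = (g² + g*g) + g = (g² + g²) + g = 2*g² + g = g + 2*g²)
n = 4215 (n = -33*(1 + 2*(-33)) - 1*(-2070) = -33*(1 - 66) + 2070 = -33*(-65) + 2070 = 2145 + 2070 = 4215)
((s(47) + 13435) - 7607) - n = ((16 + 13435) - 7607) - 1*4215 = (13451 - 7607) - 4215 = 5844 - 4215 = 1629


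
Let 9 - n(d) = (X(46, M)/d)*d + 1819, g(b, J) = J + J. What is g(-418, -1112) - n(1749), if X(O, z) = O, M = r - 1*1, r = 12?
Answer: -368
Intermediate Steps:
M = 11 (M = 12 - 1*1 = 12 - 1 = 11)
g(b, J) = 2*J
n(d) = -1856 (n(d) = 9 - ((46/d)*d + 1819) = 9 - (46 + 1819) = 9 - 1*1865 = 9 - 1865 = -1856)
g(-418, -1112) - n(1749) = 2*(-1112) - 1*(-1856) = -2224 + 1856 = -368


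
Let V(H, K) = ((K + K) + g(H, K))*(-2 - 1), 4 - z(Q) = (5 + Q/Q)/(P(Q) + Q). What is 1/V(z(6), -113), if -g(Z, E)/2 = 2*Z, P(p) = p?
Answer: 1/720 ≈ 0.0013889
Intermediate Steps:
g(Z, E) = -4*Z
z(Q) = 4 - 3/Q (z(Q) = 4 - (5 + Q/Q)/(Q + Q) = 4 - (5 + 1)/(2*Q) = 4 - 6*1/(2*Q) = 4 - 3/Q)
V(H, K) = -6*K + 12*H (V(H, K) = ((K + K) - 4*H)*(-2 - 1) = (2*K - 4*H)*(-3) = (-4*H + 2*K)*(-3) = -6*K + 12*H)
1/V(z(6), -113) = 1/(-6*(-113) + 12*(4 - 3/6)) = 1/(678 + 12*(4 - 3*⅙)) = 1/(678 + 12*(4 - ½)) = 1/(678 + 12*(7/2)) = 1/(678 + 42) = 1/720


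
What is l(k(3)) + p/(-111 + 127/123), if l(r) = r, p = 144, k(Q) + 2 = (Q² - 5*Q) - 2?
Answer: -76486/6763 ≈ -11.309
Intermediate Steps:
k(Q) = -4 + Q² - 5*Q (k(Q) = -2 + ((Q² - 5*Q) - 2) = -2 + (-2 + Q² - 5*Q) = -4 + Q² - 5*Q)
l(k(3)) + p/(-111 + 127/123) = (-4 + 3² - 5*3) + 144/(-111 + 127/123) = (-4 + 9 - 15) + 144/(-111 + 127*(1/123)) = -10 + 144/(-111 + 127/123) = -10 + 144/(-13526/123) = -10 + 144*(-123/13526) = -10 - 8856/6763 = -76486/6763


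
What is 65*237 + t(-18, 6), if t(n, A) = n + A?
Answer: 15393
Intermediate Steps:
t(n, A) = A + n
65*237 + t(-18, 6) = 65*237 + (6 - 18) = 15405 - 12 = 15393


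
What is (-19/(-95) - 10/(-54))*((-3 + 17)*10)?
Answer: 1456/27 ≈ 53.926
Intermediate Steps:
(-19/(-95) - 10/(-54))*((-3 + 17)*10) = (-19*(-1/95) - 10*(-1/54))*(14*10) = (⅕ + 5/27)*140 = (52/135)*140 = 1456/27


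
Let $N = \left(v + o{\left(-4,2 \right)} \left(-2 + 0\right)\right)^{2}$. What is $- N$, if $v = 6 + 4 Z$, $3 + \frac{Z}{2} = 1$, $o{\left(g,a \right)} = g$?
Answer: $-4$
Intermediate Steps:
$Z = -4$ ($Z = -6 + 2 \cdot 1 = -6 + 2 = -4$)
$v = -10$ ($v = 6 + 4 \left(-4\right) = 6 - 16 = -10$)
$N = 4$ ($N = \left(-10 - 4 \left(-2 + 0\right)\right)^{2} = \left(-10 - -8\right)^{2} = \left(-10 + 8\right)^{2} = \left(-2\right)^{2} = 4$)
$- N = \left(-1\right) 4 = -4$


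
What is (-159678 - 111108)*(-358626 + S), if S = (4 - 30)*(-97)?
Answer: 96427977744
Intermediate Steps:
S = 2522 (S = -26*(-97) = 2522)
(-159678 - 111108)*(-358626 + S) = (-159678 - 111108)*(-358626 + 2522) = -270786*(-356104) = 96427977744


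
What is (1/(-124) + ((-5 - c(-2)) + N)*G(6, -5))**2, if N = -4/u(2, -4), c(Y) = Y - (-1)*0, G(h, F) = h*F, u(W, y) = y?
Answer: 55338721/15376 ≈ 3599.0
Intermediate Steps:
G(h, F) = F*h
c(Y) = Y (c(Y) = Y - 1*0 = Y + 0 = Y)
N = 1 (N = -4/(-4) = -4*(-1/4) = 1)
(1/(-124) + ((-5 - c(-2)) + N)*G(6, -5))**2 = (1/(-124) + ((-5 - 1*(-2)) + 1)*(-5*6))**2 = (-1/124 + ((-5 + 2) + 1)*(-30))**2 = (-1/124 + (-3 + 1)*(-30))**2 = (-1/124 - 2*(-30))**2 = (-1/124 + 60)**2 = (7439/124)**2 = 55338721/15376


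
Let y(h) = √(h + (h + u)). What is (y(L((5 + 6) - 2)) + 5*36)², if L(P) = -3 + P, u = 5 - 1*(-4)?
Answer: (180 + √21)² ≈ 34071.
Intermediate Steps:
u = 9 (u = 5 + 4 = 9)
y(h) = √(9 + 2*h) (y(h) = √(h + (h + 9)) = √(h + (9 + h)) = √(9 + 2*h))
(y(L((5 + 6) - 2)) + 5*36)² = (√(9 + 2*(-3 + ((5 + 6) - 2))) + 5*36)² = (√(9 + 2*(-3 + (11 - 2))) + 180)² = (√(9 + 2*(-3 + 9)) + 180)² = (√(9 + 2*6) + 180)² = (√(9 + 12) + 180)² = (√21 + 180)² = (180 + √21)²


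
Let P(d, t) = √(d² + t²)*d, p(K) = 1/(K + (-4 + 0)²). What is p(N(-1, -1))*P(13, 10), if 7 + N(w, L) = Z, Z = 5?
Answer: 13*√269/14 ≈ 15.230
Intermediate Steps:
N(w, L) = -2 (N(w, L) = -7 + 5 = -2)
p(K) = 1/(16 + K) (p(K) = 1/(K + (-4)²) = 1/(K + 16) = 1/(16 + K))
P(d, t) = d*√(d² + t²)
p(N(-1, -1))*P(13, 10) = (13*√(13² + 10²))/(16 - 2) = (13*√(169 + 100))/14 = (13*√269)/14 = 13*√269/14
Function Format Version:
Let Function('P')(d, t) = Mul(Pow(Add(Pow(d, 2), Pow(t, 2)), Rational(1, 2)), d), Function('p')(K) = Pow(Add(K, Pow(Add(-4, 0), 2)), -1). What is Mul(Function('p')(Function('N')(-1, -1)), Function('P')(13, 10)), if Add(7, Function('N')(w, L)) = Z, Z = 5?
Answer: Mul(Rational(13, 14), Pow(269, Rational(1, 2))) ≈ 15.230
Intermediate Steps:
Function('N')(w, L) = -2 (Function('N')(w, L) = Add(-7, 5) = -2)
Function('p')(K) = Pow(Add(16, K), -1) (Function('p')(K) = Pow(Add(K, Pow(-4, 2)), -1) = Pow(Add(K, 16), -1) = Pow(Add(16, K), -1))
Function('P')(d, t) = Mul(d, Pow(Add(Pow(d, 2), Pow(t, 2)), Rational(1, 2)))
Mul(Function('p')(Function('N')(-1, -1)), Function('P')(13, 10)) = Mul(Pow(Add(16, -2), -1), Mul(13, Pow(Add(Pow(13, 2), Pow(10, 2)), Rational(1, 2)))) = Mul(Pow(14, -1), Mul(13, Pow(Add(169, 100), Rational(1, 2)))) = Mul(Rational(1, 14), Mul(13, Pow(269, Rational(1, 2)))) = Mul(Rational(13, 14), Pow(269, Rational(1, 2)))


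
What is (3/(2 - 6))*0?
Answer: 0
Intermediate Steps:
(3/(2 - 6))*0 = (3/(-4))*0 = (3*(-¼))*0 = -¾*0 = 0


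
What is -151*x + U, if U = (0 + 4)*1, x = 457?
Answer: -69003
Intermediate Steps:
U = 4 (U = 4*1 = 4)
-151*x + U = -151*457 + 4 = -69007 + 4 = -69003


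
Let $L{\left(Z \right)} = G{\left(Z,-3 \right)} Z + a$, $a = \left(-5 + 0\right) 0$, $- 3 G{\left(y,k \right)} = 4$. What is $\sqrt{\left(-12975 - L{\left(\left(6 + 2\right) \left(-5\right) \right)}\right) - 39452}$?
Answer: $\frac{i \sqrt{472323}}{3} \approx 229.09 i$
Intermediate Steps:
$G{\left(y,k \right)} = - \frac{4}{3}$ ($G{\left(y,k \right)} = \left(- \frac{1}{3}\right) 4 = - \frac{4}{3}$)
$a = 0$ ($a = \left(-5\right) 0 = 0$)
$L{\left(Z \right)} = - \frac{4 Z}{3}$ ($L{\left(Z \right)} = - \frac{4 Z}{3} + 0 = - \frac{4 Z}{3}$)
$\sqrt{\left(-12975 - L{\left(\left(6 + 2\right) \left(-5\right) \right)}\right) - 39452} = \sqrt{\left(-12975 - - \frac{4 \left(6 + 2\right) \left(-5\right)}{3}\right) - 39452} = \sqrt{\left(-12975 - - \frac{4 \cdot 8 \left(-5\right)}{3}\right) - 39452} = \sqrt{\left(-12975 - \left(- \frac{4}{3}\right) \left(-40\right)\right) - 39452} = \sqrt{\left(-12975 - \frac{160}{3}\right) - 39452} = \sqrt{- \frac{39085}{3} - 39452} = \sqrt{- \frac{157441}{3}} = \frac{i \sqrt{472323}}{3}$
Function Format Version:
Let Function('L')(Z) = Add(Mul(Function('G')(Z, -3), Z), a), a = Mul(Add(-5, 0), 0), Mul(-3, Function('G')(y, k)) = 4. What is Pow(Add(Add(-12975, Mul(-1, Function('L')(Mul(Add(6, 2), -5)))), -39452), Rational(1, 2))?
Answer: Mul(Rational(1, 3), I, Pow(472323, Rational(1, 2))) ≈ Mul(229.09, I)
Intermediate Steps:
Function('G')(y, k) = Rational(-4, 3) (Function('G')(y, k) = Mul(Rational(-1, 3), 4) = Rational(-4, 3))
a = 0 (a = Mul(-5, 0) = 0)
Function('L')(Z) = Mul(Rational(-4, 3), Z) (Function('L')(Z) = Add(Mul(Rational(-4, 3), Z), 0) = Mul(Rational(-4, 3), Z))
Pow(Add(Add(-12975, Mul(-1, Function('L')(Mul(Add(6, 2), -5)))), -39452), Rational(1, 2)) = Pow(Add(Add(-12975, Mul(-1, Mul(Rational(-4, 3), Mul(Add(6, 2), -5)))), -39452), Rational(1, 2)) = Pow(Add(Add(-12975, Mul(-1, Mul(Rational(-4, 3), Mul(8, -5)))), -39452), Rational(1, 2)) = Pow(Add(Add(-12975, Mul(-1, Mul(Rational(-4, 3), -40))), -39452), Rational(1, 2)) = Pow(Add(Add(-12975, Mul(-1, Rational(160, 3))), -39452), Rational(1, 2)) = Pow(Add(Add(-12975, Rational(-160, 3)), -39452), Rational(1, 2)) = Pow(Add(Rational(-39085, 3), -39452), Rational(1, 2)) = Pow(Rational(-157441, 3), Rational(1, 2)) = Mul(Rational(1, 3), I, Pow(472323, Rational(1, 2)))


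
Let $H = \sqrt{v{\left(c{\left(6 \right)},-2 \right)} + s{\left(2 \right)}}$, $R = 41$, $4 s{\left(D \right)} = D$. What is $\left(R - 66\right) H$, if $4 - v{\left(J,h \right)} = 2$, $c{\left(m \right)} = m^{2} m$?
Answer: $- \frac{25 \sqrt{10}}{2} \approx -39.528$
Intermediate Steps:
$s{\left(D \right)} = \frac{D}{4}$
$c{\left(m \right)} = m^{3}$
$v{\left(J,h \right)} = 2$ ($v{\left(J,h \right)} = 4 - 2 = 2$)
$H = \frac{\sqrt{10}}{2}$ ($H = \sqrt{2 + \frac{1}{4} \cdot 2} = \sqrt{2 + \frac{1}{2}} = \sqrt{\frac{5}{2}} = \frac{\sqrt{10}}{2} \approx 1.5811$)
$\left(R - 66\right) H = \left(41 - 66\right) \frac{\sqrt{10}}{2} = - 25 \frac{\sqrt{10}}{2} = - \frac{25 \sqrt{10}}{2}$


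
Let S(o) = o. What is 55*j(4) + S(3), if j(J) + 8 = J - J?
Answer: -437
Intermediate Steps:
j(J) = -8 (j(J) = -8 + (J - J) = -8 + 0 = -8)
55*j(4) + S(3) = 55*(-8) + 3 = -440 + 3 = -437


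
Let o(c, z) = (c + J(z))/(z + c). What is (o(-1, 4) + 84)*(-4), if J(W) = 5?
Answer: -1024/3 ≈ -341.33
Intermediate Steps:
o(c, z) = (5 + c)/(c + z) (o(c, z) = (c + 5)/(z + c) = (5 + c)/(c + z))
(o(-1, 4) + 84)*(-4) = ((5 - 1)/(-1 + 4) + 84)*(-4) = (4/3 + 84)*(-4) = (256/3)*(-4) = -1024/3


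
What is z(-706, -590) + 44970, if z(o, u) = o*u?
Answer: 461510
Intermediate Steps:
z(-706, -590) + 44970 = -706*(-590) + 44970 = 416540 + 44970 = 461510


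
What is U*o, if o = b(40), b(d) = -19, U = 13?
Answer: -247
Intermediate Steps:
o = -19
U*o = 13*(-19) = -247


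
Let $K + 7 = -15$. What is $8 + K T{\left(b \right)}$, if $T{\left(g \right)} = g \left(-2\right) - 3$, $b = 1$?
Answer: $118$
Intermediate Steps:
$K = -22$ ($K = -7 - 15 = -22$)
$T{\left(g \right)} = -3 - 2 g$ ($T{\left(g \right)} = - 2 g - 3 = -3 - 2 g$)
$8 + K T{\left(b \right)} = 8 - 22 \left(-3 - 2\right) = 8 - -110 = 8 + 110 = 118$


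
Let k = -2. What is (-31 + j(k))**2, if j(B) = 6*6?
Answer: 25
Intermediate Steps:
j(B) = 36
(-31 + j(k))**2 = (-31 + 36)**2 = 5**2 = 25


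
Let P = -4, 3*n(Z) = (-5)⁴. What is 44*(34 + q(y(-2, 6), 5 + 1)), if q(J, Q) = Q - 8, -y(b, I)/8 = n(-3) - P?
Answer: 1408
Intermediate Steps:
n(Z) = 625/3 (n(Z) = (⅓)*(-5)⁴ = (⅓)*625 = 625/3)
y(b, I) = -5096/3 (y(b, I) = -8*(625/3 - 1*(-4)) = -8*(625/3 + 4) = -8*637/3 = -5096/3)
q(J, Q) = -8 + Q
44*(34 + q(y(-2, 6), 5 + 1)) = 44*(34 + (-8 + (5 + 1))) = 44*(34 + (-8 + 6)) = 44*(34 - 2) = 44*32 = 1408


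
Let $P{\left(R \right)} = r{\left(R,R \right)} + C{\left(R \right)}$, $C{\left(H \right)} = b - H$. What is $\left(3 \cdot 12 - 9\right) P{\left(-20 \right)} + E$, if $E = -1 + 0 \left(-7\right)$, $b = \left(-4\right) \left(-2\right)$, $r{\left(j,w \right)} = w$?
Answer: $215$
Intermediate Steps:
$b = 8$
$C{\left(H \right)} = 8 - H$
$P{\left(R \right)} = 8$ ($P{\left(R \right)} = R - \left(-8 + R\right) = 8$)
$E = -1$ ($E = -1 + 0 = -1$)
$\left(3 \cdot 12 - 9\right) P{\left(-20 \right)} + E = \left(3 \cdot 12 - 9\right) 8 - 1 = \left(36 - 9\right) 8 - 1 = 27 \cdot 8 - 1 = 216 - 1 = 215$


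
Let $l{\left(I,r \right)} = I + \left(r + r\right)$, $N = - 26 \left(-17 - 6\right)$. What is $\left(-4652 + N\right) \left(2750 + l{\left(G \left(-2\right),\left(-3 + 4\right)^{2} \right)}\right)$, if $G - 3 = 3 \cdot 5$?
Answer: $-11010664$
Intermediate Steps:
$G = 18$ ($G = 3 + 3 \cdot 5 = 3 + 15 = 18$)
$N = 598$ ($N = \left(-26\right) \left(-23\right) = 598$)
$l{\left(I,r \right)} = I + 2 r$
$\left(-4652 + N\right) \left(2750 + l{\left(G \left(-2\right),\left(-3 + 4\right)^{2} \right)}\right) = \left(-4652 + 598\right) \left(2750 + \left(18 \left(-2\right) + 2 \left(-3 + 4\right)^{2}\right)\right) = - 4054 \left(2750 - \left(36 - 2 \cdot 1^{2}\right)\right) = - 4054 \left(2750 + \left(-36 + 2 \cdot 1\right)\right) = - 4054 \left(2750 + \left(-36 + 2\right)\right) = - 4054 \left(2750 - 34\right) = \left(-4054\right) 2716 = -11010664$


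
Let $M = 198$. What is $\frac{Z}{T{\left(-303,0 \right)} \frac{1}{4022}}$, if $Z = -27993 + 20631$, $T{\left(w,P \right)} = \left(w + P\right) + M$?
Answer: $\frac{9869988}{35} \approx 2.82 \cdot 10^{5}$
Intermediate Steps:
$T{\left(w,P \right)} = 198 + P + w$ ($T{\left(w,P \right)} = \left(w + P\right) + 198 = \left(P + w\right) + 198 = 198 + P + w$)
$Z = -7362$
$\frac{Z}{T{\left(-303,0 \right)} \frac{1}{4022}} = - \frac{7362}{\left(198 + 0 - 303\right) \frac{1}{4022}} = - \frac{7362}{\left(-105\right) \frac{1}{4022}} = - \frac{7362}{- \frac{105}{4022}} = \left(-7362\right) \left(- \frac{4022}{105}\right) = \frac{9869988}{35}$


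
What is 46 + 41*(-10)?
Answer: -364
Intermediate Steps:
46 + 41*(-10) = 46 - 410 = -364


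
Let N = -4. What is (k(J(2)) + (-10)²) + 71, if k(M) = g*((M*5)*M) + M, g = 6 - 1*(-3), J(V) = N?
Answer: 887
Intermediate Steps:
J(V) = -4
g = 9 (g = 6 + 3 = 9)
k(M) = M + 45*M² (k(M) = 9*((M*5)*M) + M = 9*((5*M)*M) + M = 9*(5*M²) + M = 45*M² + M = M + 45*M²)
(k(J(2)) + (-10)²) + 71 = (-4*(1 + 45*(-4)) + (-10)²) + 71 = (-4*(1 - 180) + 100) + 71 = (-4*(-179) + 100) + 71 = (716 + 100) + 71 = 816 + 71 = 887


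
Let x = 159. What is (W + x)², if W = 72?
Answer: 53361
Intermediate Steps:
(W + x)² = (72 + 159)² = 231² = 53361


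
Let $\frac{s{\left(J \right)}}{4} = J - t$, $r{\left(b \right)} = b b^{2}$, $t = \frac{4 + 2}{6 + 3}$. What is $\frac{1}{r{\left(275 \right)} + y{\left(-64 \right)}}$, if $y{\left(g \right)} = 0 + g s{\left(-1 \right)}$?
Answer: $\frac{3}{62391905} \approx 4.8083 \cdot 10^{-8}$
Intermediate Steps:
$t = \frac{2}{3}$ ($t = \frac{6}{9} = 6 \cdot \frac{1}{9} = \frac{2}{3} \approx 0.66667$)
$r{\left(b \right)} = b^{3}$
$s{\left(J \right)} = - \frac{8}{3} + 4 J$ ($s{\left(J \right)} = 4 \left(J - \frac{2}{3}\right) = 4 \left(- \frac{2}{3} + J\right) = - \frac{8}{3} + 4 J$)
$y{\left(g \right)} = - \frac{20 g}{3}$ ($y{\left(g \right)} = 0 + g \left(- \frac{8}{3} + 4 \left(-1\right)\right) = 0 + g \left(- \frac{8}{3} - 4\right) = 0 + g \left(- \frac{20}{3}\right) = 0 - \frac{20 g}{3} = - \frac{20 g}{3}$)
$\frac{1}{r{\left(275 \right)} + y{\left(-64 \right)}} = \frac{1}{275^{3} - - \frac{1280}{3}} = \frac{1}{20796875 + \frac{1280}{3}} = \frac{1}{\frac{62391905}{3}} = \frac{3}{62391905}$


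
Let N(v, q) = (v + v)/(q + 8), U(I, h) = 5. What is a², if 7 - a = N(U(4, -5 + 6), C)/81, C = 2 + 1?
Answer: 38775529/793881 ≈ 48.843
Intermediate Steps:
C = 3
N(v, q) = 2*v/(8 + q) (N(v, q) = (2*v)/(8 + q) = 2*v/(8 + q))
a = 6227/891 (a = 7 - 2*5/(8 + 3)/81 = 7 - 2*5/11/81 = 7 - 2*5*(1/11)/81 = 7 - 10/(11*81) = 7 - 1*10/891 = 7 - 10/891 = 6227/891 ≈ 6.9888)
a² = (6227/891)² = 38775529/793881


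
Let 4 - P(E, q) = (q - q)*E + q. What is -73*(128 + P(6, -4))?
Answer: -9928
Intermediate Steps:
P(E, q) = 4 - q (P(E, q) = 4 - ((q - q)*E + q) = 4 - (0*E + q) = 4 - (0 + q) = 4 - q)
-73*(128 + P(6, -4)) = -73*(128 + (4 - 1*(-4))) = -73*(128 + (4 + 4)) = -73*(128 + 8) = -73*136 = -9928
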